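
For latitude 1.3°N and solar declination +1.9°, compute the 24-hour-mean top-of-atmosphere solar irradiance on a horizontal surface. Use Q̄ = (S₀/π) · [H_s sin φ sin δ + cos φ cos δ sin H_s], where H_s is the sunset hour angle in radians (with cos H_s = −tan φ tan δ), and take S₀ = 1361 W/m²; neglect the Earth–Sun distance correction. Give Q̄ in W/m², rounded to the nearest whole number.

−tan φ tan δ = −(0.0227)(0.0332) = -0.0008; H_s = arccos(-0.0008) = 90.05°. In radians, H_s = 1.5717.
H_s sin φ sin δ = 1.5717 × 0.0227 × 0.0332 = 0.0012.
cos φ cos δ sin H_s = 0.9997 × 0.9995 × 1.0000 = 0.9992.
Q̄ = (1361/π) × (0.0012 + 0.9992) = 433.22 × 1.0004 = 433.39 W/m².

433 W/m²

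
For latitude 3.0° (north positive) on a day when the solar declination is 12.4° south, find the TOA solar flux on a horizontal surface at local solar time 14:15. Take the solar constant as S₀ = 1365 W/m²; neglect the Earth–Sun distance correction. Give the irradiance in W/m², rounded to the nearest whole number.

1092 W/m²

Hour angle H = 15° × (14.25 − 12) = 33.75°.
cos θ_z = sin φ sin δ + cos φ cos δ cos H = (0.0523)(-0.2147) + (0.9986)(0.9767)(0.8315) = 0.7998.
Top-of-atmosphere irradiance = S₀ cos θ_z = 1365 × 0.7998 = 1091.73 W/m².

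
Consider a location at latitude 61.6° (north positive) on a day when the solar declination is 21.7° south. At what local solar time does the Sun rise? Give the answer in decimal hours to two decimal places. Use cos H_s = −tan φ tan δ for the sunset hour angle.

The sunset hour angle satisfies cos H_s = −tan φ tan δ = 0.7360, giving H_s = 42.61°.
Sunrise is at 12 − H_s/15 = 12 − 2.841 = 9.159 h local solar time.

9.16 h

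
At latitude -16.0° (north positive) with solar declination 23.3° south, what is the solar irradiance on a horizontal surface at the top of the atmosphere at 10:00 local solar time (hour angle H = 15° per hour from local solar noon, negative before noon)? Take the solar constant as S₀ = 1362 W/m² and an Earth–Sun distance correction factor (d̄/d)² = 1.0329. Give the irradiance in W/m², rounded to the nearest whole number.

1229 W/m²

Hour angle H = 15° × (10 − 12) = -30.00°.
cos θ_z = sin(-16.0°) sin(-23.3°) + cos(-16.0°) cos(-23.3°) cos(-30.00°) = 0.1090 + 0.7646 = 0.8736.
Top-of-atmosphere irradiance = S₀ (d̄/d)² cos θ_z = 1362 × 1.0329 × 0.8736 = 1228.99 W/m².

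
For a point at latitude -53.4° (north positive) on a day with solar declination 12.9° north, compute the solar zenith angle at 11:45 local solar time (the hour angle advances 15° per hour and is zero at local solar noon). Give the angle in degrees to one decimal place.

66.4°

Hour angle H = 15° × (11.75 − 12) = -3.75°.
cos θ_z = sin(-53.4°) sin(12.9°) + cos(-53.4°) cos(12.9°) cos(-3.75°) = -0.1792 + 0.5799 = 0.4007.
θ_z = arccos(0.4007) = 66.38°.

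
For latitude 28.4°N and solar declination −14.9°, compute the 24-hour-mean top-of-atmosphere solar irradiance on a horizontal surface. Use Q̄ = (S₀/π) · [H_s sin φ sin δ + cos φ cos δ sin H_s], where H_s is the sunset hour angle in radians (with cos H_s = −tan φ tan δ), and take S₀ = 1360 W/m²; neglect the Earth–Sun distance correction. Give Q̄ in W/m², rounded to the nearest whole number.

The sunset hour angle satisfies cos H_s = −tan φ tan δ = 0.1439, giving H_s = 81.73°. In radians, H_s = 1.4265.
H_s sin φ sin δ = 1.4265 × 0.4756 × -0.2571 = -0.1744.
cos φ cos δ sin H_s = 0.8796 × 0.9664 × 0.9896 = 0.8412.
Q̄ = (1360/π) × (-0.1744 + 0.8412) = 432.90 × 0.6668 = 288.66 W/m².

289 W/m²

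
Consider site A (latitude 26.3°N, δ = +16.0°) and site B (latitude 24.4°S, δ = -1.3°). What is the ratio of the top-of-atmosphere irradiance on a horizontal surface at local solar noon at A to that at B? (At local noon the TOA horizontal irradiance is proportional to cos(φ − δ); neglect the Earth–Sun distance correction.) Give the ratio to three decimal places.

A: cos θ_z = cos(26.3° − (16.0°)) = 0.9839.
B: cos θ_z = cos(-24.4° − (-1.3°)) = 0.9198.
Ratio A/B = 0.9839 / 0.9198 = 1.0697.

1.070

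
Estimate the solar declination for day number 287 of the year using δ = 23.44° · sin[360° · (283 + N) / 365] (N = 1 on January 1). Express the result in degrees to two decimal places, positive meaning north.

360 × (283 + 287) / 365 = 562.192°; sin(562.192°) = -0.3777.
δ = 23.44 × -0.3777 = -8.853° ≈ -8.85°.

-8.85°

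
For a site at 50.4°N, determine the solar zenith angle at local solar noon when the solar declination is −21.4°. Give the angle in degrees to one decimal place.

At local solar noon the hour angle is zero, so the zenith angle is |φ − δ| = |50.4° − (-21.4°)| = 71.8°.

71.8°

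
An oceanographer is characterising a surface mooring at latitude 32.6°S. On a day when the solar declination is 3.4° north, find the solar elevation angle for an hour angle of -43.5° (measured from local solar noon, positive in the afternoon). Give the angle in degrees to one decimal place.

35.3°

cos θ_z = sin(-32.6°) sin(3.4°) + cos(-32.6°) cos(3.4°) cos(-43.50°) = -0.0320 + 0.6100 = 0.5780.
θ_z = arccos(0.5780) = 54.69°, so the elevation is 90° − 54.69° = 35.31°.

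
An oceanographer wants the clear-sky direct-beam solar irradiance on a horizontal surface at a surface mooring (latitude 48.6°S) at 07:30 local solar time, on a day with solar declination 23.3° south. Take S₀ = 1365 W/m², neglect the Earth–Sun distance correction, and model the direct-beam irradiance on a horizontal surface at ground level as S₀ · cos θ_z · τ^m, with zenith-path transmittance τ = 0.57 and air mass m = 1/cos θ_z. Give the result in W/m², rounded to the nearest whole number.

Hour angle H = 15° × (7.5 − 12) = -67.50°.
cos θ_z = sin φ sin δ + cos φ cos δ cos H = (-0.7501)(-0.3955) + (0.6613)(0.9184)(0.3827) = 0.5291.
Air mass m = 1/cos θ_z = 1/0.5291 = 1.890; τ^m = 0.57^1.890 = 0.3456.
Surface direct beam = 1365 × 0.5291 × 0.3456 = 249.60 W/m².

250 W/m²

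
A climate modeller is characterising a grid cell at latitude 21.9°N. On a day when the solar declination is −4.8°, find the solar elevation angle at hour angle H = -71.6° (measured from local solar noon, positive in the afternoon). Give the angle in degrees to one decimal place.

15.1°

With φ = 21.9°, δ = -4.8°, H = -71.60°: sin φ sin δ = -0.0312, cos φ cos δ cos H = 0.2918, so cos θ_z = 0.2606.
θ_z = arccos(0.2606) = 74.89°, so the elevation is 90° − 74.89° = 15.11°.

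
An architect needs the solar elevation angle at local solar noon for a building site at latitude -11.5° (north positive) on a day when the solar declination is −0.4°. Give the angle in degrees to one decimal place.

At local solar noon the hour angle is zero, so the elevation is 90° − |φ − δ| = 90° − |-11.5° − (-0.4°)| = 90° − 11.1° = 78.9°.

78.9°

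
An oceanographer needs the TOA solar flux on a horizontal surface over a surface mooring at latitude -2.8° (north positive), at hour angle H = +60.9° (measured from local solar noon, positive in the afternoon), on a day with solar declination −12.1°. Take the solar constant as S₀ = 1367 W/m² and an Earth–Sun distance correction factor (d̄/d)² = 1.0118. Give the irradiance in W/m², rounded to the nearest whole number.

671 W/m²

cos θ_z = sin φ sin δ + cos φ cos δ cos H = (-0.0488)(-0.2096) + (0.9988)(0.9778)(0.4863) = 0.4852.
Top-of-atmosphere irradiance = S₀ (d̄/d)² cos θ_z = 1367 × 1.0118 × 0.4852 = 671.09 W/m².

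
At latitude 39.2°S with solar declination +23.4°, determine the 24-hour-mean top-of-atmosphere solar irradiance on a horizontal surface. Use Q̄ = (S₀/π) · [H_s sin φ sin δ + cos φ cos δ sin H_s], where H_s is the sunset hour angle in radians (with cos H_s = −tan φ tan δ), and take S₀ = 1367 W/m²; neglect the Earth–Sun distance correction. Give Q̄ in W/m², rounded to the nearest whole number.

cos H_s = −tan(-39.2°) · tan(23.4°) = 0.3529, so H_s = arccos(0.3529) = 69.34°. In radians, H_s = 1.2102.
H_s sin φ sin δ = 1.2102 × -0.6320 × 0.3971 = -0.3037.
cos φ cos δ sin H_s = 0.7749 × 0.9178 × 0.9357 = 0.6655.
Q̄ = (1367/π) × (-0.3037 + 0.6655) = 435.13 × 0.3618 = 157.43 W/m².

157 W/m²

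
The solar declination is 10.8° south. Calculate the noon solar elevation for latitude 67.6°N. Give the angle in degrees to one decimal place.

11.6°

At local solar noon the hour angle is zero, so the elevation is 90° − |φ − δ| = 90° − |67.6° − (-10.8°)| = 90° − 78.4° = 11.6°.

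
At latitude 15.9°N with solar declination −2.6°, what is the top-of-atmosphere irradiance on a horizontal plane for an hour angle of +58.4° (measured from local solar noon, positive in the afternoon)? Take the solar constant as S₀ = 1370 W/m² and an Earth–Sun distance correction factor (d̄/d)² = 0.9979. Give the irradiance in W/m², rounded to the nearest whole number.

671 W/m²

cos θ_z = sin(15.9°) sin(-2.6°) + cos(15.9°) cos(-2.6°) cos(58.40°) = -0.0124 + 0.5034 = 0.4910.
Top-of-atmosphere irradiance = S₀ (d̄/d)² cos θ_z = 1370 × 0.9979 × 0.4910 = 671.26 W/m².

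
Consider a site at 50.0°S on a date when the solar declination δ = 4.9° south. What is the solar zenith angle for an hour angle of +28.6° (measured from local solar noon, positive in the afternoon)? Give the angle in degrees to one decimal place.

cos θ_z = sin(-50.0°) sin(-4.9°) + cos(-50.0°) cos(-4.9°) cos(28.60°) = 0.0654 + 0.5623 = 0.6277.
θ_z = arccos(0.6277) = 51.12°.

51.1°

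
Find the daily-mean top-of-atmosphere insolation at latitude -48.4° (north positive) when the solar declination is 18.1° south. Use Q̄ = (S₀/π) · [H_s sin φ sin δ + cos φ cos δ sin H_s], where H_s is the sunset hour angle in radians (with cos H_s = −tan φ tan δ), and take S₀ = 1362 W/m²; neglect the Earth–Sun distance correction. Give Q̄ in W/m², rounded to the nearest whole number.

The sunset hour angle satisfies cos H_s = −tan φ tan δ = -0.3681, giving H_s = 111.60°. In radians, H_s = 1.9478.
H_s sin φ sin δ = 1.9478 × -0.7478 × -0.3107 = 0.4526.
cos φ cos δ sin H_s = 0.6639 × 0.9505 × 0.9298 = 0.5867.
Q̄ = (1362/π) × (0.4526 + 0.5867) = 433.54 × 1.0393 = 450.58 W/m².

451 W/m²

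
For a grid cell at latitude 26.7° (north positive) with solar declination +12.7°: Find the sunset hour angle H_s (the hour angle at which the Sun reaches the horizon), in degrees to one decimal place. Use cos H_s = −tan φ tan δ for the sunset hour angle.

96.5°

−tan φ tan δ = −(0.5029)(0.2254) = -0.1134; H_s = arccos(-0.1134) = 96.51°.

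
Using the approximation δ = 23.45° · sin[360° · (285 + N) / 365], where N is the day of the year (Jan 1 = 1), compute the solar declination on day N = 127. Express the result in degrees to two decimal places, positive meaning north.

360 × (285 + 127) / 365 = 406.356°; sin(406.356°) = 0.7236.
δ = 23.45 × 0.7236 = 16.968° ≈ +16.97°.

+16.97°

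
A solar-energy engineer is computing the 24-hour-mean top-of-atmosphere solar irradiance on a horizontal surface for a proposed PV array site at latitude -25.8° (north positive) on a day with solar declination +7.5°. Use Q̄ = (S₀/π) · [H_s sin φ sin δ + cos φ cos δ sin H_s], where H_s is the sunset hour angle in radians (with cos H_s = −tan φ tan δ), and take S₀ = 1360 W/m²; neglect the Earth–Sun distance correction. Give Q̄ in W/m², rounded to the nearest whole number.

349 W/m²

cos H_s = −tan(-25.8°) · tan(7.5°) = 0.0636, so H_s = arccos(0.0636) = 86.35°. In radians, H_s = 1.5071.
H_s sin φ sin δ = 1.5071 × -0.4352 × 0.1305 = -0.0856.
cos φ cos δ sin H_s = 0.9003 × 0.9914 × 0.9980 = 0.8908.
Q̄ = (1360/π) × (-0.0856 + 0.8908) = 432.90 × 0.8052 = 348.57 W/m².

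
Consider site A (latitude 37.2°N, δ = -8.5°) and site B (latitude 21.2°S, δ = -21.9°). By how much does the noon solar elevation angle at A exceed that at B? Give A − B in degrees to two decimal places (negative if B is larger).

-45.00°

A: 90° − |37.2 − (-8.5)| = 44.30°.
B: 90° − |-21.2 − (-21.9)| = 89.30°.
A − B = 44.30 − 89.30 = -45.00°.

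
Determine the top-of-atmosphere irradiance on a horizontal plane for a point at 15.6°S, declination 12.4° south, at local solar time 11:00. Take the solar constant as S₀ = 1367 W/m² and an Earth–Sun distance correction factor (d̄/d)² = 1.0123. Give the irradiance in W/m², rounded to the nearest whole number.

Hour angle H = 15° × (11 − 12) = -15.00°.
cos θ_z = sin φ sin δ + cos φ cos δ cos H = (-0.2689)(-0.2147) + (0.9632)(0.9767)(0.9659) = 0.9664.
Top-of-atmosphere irradiance = S₀ (d̄/d)² cos θ_z = 1367 × 1.0123 × 0.9664 = 1337.32 W/m².

1337 W/m²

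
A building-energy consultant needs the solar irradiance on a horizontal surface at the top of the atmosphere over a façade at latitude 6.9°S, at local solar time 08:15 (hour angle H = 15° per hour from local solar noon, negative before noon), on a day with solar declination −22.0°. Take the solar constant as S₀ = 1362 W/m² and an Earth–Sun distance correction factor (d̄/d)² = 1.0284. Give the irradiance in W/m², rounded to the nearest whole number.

Hour angle H = 15° × (8.25 − 12) = -56.25°.
With φ = -6.9°, δ = -22.0°, H = -56.25°: sin φ sin δ = 0.0450, cos φ cos δ cos H = 0.5114, so cos θ_z = 0.5564.
Top-of-atmosphere irradiance = S₀ (d̄/d)² cos θ_z = 1362 × 1.0284 × 0.5564 = 779.34 W/m².

779 W/m²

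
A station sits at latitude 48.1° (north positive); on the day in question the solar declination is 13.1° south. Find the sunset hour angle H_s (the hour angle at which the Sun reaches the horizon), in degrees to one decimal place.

75.0°

cos H_s = −tan(48.1°) · tan(-13.1°) = 0.2594, so H_s = arccos(0.2594) = 74.97°.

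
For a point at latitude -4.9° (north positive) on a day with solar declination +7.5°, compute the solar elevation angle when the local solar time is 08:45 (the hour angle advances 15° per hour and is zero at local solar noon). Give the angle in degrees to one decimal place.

Hour angle H = 15° × (8.75 − 12) = -48.75°.
With φ = -4.9°, δ = 7.5°, H = -48.75°: sin φ sin δ = -0.0111, cos φ cos δ cos H = 0.6513, so cos θ_z = 0.6402.
θ_z = arccos(0.6402) = 50.19°, so the elevation is 90° − 50.19° = 39.81°.

39.8°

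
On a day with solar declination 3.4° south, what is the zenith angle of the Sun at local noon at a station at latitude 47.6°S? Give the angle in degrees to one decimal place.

44.2°

At local solar noon the hour angle is zero, so the zenith angle is |φ − δ| = |-47.6° − (-3.4°)| = 44.2°.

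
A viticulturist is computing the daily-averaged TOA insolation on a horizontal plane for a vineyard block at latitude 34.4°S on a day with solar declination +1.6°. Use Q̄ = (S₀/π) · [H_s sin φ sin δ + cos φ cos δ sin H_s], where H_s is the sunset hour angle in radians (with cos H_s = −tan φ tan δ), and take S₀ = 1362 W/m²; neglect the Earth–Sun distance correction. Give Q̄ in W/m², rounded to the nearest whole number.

The sunset hour angle satisfies cos H_s = −tan φ tan δ = 0.0191, giving H_s = 88.91°. In radians, H_s = 1.5518.
H_s sin φ sin δ = 1.5518 × -0.5650 × 0.0279 = -0.0245.
cos φ cos δ sin H_s = 0.8251 × 0.9996 × 0.9998 = 0.8246.
Q̄ = (1362/π) × (-0.0245 + 0.8246) = 433.54 × 0.8001 = 346.88 W/m².

347 W/m²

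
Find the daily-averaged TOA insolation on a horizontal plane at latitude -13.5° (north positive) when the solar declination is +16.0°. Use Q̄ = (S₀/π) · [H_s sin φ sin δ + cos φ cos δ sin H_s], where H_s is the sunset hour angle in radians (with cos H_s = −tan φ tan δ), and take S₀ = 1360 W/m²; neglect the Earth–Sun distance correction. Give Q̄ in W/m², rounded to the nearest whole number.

cos H_s = −tan(-13.5°) · tan(16.0°) = 0.0688, so H_s = arccos(0.0688) = 86.05°. In radians, H_s = 1.5019.
H_s sin φ sin δ = 1.5019 × -0.2334 × 0.2756 = -0.0966.
cos φ cos δ sin H_s = 0.9724 × 0.9613 × 0.9976 = 0.9325.
Q̄ = (1360/π) × (-0.0966 + 0.9325) = 432.90 × 0.8359 = 361.86 W/m².

362 W/m²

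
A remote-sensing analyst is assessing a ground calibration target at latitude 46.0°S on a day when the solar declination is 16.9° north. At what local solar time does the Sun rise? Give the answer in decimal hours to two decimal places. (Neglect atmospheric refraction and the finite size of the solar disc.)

−tan φ tan δ = −(-1.0355)(0.3038) = 0.3146; H_s = arccos(0.3146) = 71.66°.
Sunrise is at 12 − H_s/15 = 12 − 4.777 = 7.223 h local solar time.

7.22 h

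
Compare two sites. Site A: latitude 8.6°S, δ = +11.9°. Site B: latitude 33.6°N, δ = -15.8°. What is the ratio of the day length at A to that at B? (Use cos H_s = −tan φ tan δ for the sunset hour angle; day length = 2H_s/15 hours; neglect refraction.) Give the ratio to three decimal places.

A: H_s = arccos(−tan -8.6° · tan 11.9°) = 88.17°, so 2H_s/15 = 11.7560 h.
B: H_s = arccos(−tan 33.6° · tan -15.8°) = 79.16°, so 2H_s/15 = 10.5547 h.
Ratio A/B = 11.7560 / 10.5547 = 1.1138.

1.114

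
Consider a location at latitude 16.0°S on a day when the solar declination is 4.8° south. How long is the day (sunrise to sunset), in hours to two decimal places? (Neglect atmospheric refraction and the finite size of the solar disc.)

12.18 hours

The sunset hour angle satisfies cos H_s = −tan φ tan δ = -0.0241, giving H_s = 91.38°.
Day length = 2 H_s / 15° h⁻¹ = 182.76° / 15 = 12.184 h.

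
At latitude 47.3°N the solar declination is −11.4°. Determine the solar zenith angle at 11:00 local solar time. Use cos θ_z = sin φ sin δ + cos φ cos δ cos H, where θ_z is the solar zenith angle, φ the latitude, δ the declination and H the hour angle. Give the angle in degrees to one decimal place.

60.2°

Hour angle H = 15° × (11 − 12) = -15.00°.
cos θ_z = sin φ sin δ + cos φ cos δ cos H = (0.7349)(-0.1977) + (0.6782)(0.9803)(0.9659) = 0.4969.
θ_z = arccos(0.4969) = 60.20°.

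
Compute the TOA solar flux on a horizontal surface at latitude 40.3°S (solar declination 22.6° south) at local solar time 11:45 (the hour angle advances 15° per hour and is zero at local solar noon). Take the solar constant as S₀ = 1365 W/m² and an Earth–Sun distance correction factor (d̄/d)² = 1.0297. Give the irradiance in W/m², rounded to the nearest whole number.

Hour angle H = 15° × (11.75 − 12) = -3.75°.
cos θ_z = sin φ sin δ + cos φ cos δ cos H = (-0.6468)(-0.3843) + (0.7627)(0.9232)(0.9979) = 0.9512.
Top-of-atmosphere irradiance = S₀ (d̄/d)² cos θ_z = 1365 × 1.0297 × 0.9512 = 1336.95 W/m².

1337 W/m²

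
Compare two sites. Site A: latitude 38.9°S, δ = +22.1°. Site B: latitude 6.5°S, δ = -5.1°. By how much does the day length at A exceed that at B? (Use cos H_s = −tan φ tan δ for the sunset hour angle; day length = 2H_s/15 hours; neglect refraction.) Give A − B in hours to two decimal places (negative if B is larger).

A: H_s = arccos(−tan -38.9° · tan 22.1°) = 70.87°, so 2H_s/15 = 9.4493 h.
B: H_s = arccos(−tan -6.5° · tan -5.1°) = 90.58°, so 2H_s/15 = 12.0773 h.
A − B = 9.4493 − 12.0773 = -2.6280 h.

-2.63 h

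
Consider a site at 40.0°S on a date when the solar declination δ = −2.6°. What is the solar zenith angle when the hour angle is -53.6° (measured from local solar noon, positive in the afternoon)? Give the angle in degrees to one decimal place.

cos θ_z = sin(-40.0°) sin(-2.6°) + cos(-40.0°) cos(-2.6°) cos(-53.60°) = 0.0292 + 0.4541 = 0.4833.
θ_z = arccos(0.4833) = 61.10°.

61.1°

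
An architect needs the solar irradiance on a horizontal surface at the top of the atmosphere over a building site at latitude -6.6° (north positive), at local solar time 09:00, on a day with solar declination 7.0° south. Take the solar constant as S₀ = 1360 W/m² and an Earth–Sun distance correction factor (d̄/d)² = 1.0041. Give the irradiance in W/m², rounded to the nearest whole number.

Hour angle H = 15° × (9 − 12) = -45.00°.
With φ = -6.6°, δ = -7.0°, H = -45.00°: sin φ sin δ = 0.0140, cos φ cos δ cos H = 0.6972, so cos θ_z = 0.7112.
Top-of-atmosphere irradiance = S₀ (d̄/d)² cos θ_z = 1360 × 1.0041 × 0.7112 = 971.20 W/m².

971 W/m²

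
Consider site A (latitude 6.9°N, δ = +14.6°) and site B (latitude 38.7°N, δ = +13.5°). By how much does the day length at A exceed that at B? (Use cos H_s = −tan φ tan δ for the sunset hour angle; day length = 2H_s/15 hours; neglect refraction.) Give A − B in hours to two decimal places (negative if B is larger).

-1.24 h

A: H_s = arccos(−tan 6.9° · tan 14.6°) = 91.81°, so 2H_s/15 = 12.2413 h.
B: H_s = arccos(−tan 38.7° · tan 13.5°) = 101.09°, so 2H_s/15 = 13.4787 h.
A − B = 12.2413 − 13.4787 = -1.2374 h.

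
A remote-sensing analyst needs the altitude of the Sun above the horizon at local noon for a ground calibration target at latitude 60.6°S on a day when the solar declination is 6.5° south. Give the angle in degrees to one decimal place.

35.9°

At local solar noon the hour angle is zero, so the elevation is 90° − |φ − δ| = 90° − |-60.6° − (-6.5°)| = 90° − 54.1° = 35.9°.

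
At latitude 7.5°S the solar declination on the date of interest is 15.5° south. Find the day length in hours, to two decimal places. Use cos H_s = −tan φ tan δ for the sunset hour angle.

12.28 hours

The sunset hour angle satisfies cos H_s = −tan φ tan δ = -0.0365, giving H_s = 92.09°.
Day length = 2 H_s / 15° h⁻¹ = 184.18° / 15 = 12.279 h.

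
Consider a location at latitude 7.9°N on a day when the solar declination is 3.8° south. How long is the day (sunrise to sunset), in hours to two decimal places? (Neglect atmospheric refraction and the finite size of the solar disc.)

The sunset hour angle satisfies cos H_s = −tan φ tan δ = 0.0092, giving H_s = 89.47°.
Day length = 2 H_s / 15° h⁻¹ = 178.94° / 15 = 11.929 h.

11.93 hours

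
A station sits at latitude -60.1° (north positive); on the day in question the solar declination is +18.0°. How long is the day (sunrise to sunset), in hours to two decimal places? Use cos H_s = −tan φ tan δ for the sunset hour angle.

The sunset hour angle satisfies cos H_s = −tan φ tan δ = 0.5651, giving H_s = 55.59°.
Day length = 2 H_s / 15° h⁻¹ = 111.18° / 15 = 7.412 h.

7.41 hours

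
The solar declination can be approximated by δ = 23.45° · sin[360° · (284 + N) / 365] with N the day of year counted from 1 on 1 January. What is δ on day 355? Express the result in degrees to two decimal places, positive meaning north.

-23.45°

360 × (284 + 355) / 365 = 630.247°; sin(630.247°) = -1.0000.
δ = 23.45 × -1.0000 = -23.450° ≈ -23.45°.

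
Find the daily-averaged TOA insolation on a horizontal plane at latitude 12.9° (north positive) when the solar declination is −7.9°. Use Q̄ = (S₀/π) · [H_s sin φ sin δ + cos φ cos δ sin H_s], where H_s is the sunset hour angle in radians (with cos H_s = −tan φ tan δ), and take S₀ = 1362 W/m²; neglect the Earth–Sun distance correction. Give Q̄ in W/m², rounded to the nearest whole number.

cos H_s = −tan(12.9°) · tan(-7.9°) = 0.0318, so H_s = arccos(0.0318) = 88.18°. In radians, H_s = 1.5390.
H_s sin φ sin δ = 1.5390 × 0.2233 × -0.1374 = -0.0472.
cos φ cos δ sin H_s = 0.9748 × 0.9905 × 0.9995 = 0.9651.
Q̄ = (1362/π) × (-0.0472 + 0.9651) = 433.54 × 0.9179 = 397.95 W/m².

398 W/m²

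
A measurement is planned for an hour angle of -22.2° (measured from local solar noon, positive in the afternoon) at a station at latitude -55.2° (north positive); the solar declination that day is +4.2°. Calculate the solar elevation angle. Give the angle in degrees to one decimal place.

27.8°

cos θ_z = sin φ sin δ + cos φ cos δ cos H = (-0.8211)(0.0732) + (0.5707)(0.9973)(0.9259) = 0.4669.
θ_z = arccos(0.4669) = 62.17°, so the elevation is 90° − 62.17° = 27.83°.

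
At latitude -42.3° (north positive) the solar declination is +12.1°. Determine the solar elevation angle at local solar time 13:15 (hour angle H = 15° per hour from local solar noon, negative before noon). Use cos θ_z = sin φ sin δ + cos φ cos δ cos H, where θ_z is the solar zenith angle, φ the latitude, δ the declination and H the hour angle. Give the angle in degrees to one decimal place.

32.9°

Hour angle H = 15° × (13.25 − 12) = 18.75°.
cos θ_z = sin φ sin δ + cos φ cos δ cos H = (-0.6730)(0.2096) + (0.7396)(0.9778)(0.9469) = 0.5437.
θ_z = arccos(0.5437) = 57.06°, so the elevation is 90° − 57.06° = 32.94°.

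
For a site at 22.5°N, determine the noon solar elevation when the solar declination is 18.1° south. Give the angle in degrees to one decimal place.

At local solar noon the hour angle is zero, so the elevation is 90° − |φ − δ| = 90° − |22.5° − (-18.1°)| = 90° − 40.6° = 49.4°.

49.4°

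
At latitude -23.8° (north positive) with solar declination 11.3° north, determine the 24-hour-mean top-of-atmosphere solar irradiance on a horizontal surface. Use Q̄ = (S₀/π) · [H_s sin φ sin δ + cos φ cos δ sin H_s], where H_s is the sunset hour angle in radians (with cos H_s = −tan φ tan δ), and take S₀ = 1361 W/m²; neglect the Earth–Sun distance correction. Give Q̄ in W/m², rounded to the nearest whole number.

cos H_s = −tan(-23.8°) · tan(11.3°) = 0.0881, so H_s = arccos(0.0881) = 84.95°. In radians, H_s = 1.4827.
H_s sin φ sin δ = 1.4827 × -0.4035 × 0.1959 = -0.1172.
cos φ cos δ sin H_s = 0.9150 × 0.9806 × 0.9961 = 0.8937.
Q̄ = (1361/π) × (-0.1172 + 0.8937) = 433.22 × 0.7765 = 336.40 W/m².

336 W/m²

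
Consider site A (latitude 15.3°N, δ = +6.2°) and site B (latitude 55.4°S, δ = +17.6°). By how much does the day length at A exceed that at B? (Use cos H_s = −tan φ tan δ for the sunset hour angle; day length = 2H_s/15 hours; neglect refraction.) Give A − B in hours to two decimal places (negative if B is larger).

+3.88 h

A: H_s = arccos(−tan 15.3° · tan 6.2°) = 91.70°, so 2H_s/15 = 12.2267 h.
B: H_s = arccos(−tan -55.4° · tan 17.6°) = 62.62°, so 2H_s/15 = 8.3493 h.
A − B = 12.2267 − 8.3493 = 3.8774 h.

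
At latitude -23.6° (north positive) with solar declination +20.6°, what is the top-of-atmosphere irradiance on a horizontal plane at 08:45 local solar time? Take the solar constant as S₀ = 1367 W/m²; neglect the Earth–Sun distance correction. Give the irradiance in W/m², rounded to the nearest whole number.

581 W/m²

Hour angle H = 15° × (8.75 − 12) = -48.75°.
cos θ_z = sin(-23.6°) sin(20.6°) + cos(-23.6°) cos(20.6°) cos(-48.75°) = -0.1409 + 0.5656 = 0.4247.
Top-of-atmosphere irradiance = S₀ cos θ_z = 1367 × 0.4247 = 580.56 W/m².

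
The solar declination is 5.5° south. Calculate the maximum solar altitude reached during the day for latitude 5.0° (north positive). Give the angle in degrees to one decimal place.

79.5°

At local solar noon the hour angle is zero, so the elevation is 90° − |φ − δ| = 90° − |5.0° − (-5.5°)| = 90° − 10.5° = 79.5°.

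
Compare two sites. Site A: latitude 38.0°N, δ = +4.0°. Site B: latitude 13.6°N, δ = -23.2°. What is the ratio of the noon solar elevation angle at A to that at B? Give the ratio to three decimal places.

1.053

A: 90° − |38.0 − (4.0)| = 56.00°.
B: 90° − |13.6 − (-23.2)| = 53.20°.
Ratio A/B = 56.0000 / 53.2000 = 1.0526.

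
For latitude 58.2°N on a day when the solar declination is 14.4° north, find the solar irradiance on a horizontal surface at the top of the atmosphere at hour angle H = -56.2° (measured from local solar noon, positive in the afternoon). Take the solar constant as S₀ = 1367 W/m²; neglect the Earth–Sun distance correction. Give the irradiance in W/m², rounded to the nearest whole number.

cos θ_z = sin φ sin δ + cos φ cos δ cos H = (0.8499)(0.2487) + (0.5270)(0.9686)(0.5563) = 0.4953.
Top-of-atmosphere irradiance = S₀ cos θ_z = 1367 × 0.4953 = 677.08 W/m².

677 W/m²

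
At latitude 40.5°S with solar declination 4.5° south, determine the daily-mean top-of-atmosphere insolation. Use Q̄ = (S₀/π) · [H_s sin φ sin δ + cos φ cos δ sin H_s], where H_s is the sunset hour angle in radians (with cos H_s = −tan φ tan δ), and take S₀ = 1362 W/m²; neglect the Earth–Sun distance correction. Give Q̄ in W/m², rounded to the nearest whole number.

364 W/m²

−tan φ tan δ = −(-0.8541)(-0.0787) = -0.0672; H_s = arccos(-0.0672) = 93.85°. In radians, H_s = 1.6380.
H_s sin φ sin δ = 1.6380 × -0.6494 × -0.0785 = 0.0835.
cos φ cos δ sin H_s = 0.7604 × 0.9969 × 0.9977 = 0.7563.
Q̄ = (1362/π) × (0.0835 + 0.7563) = 433.54 × 0.8398 = 364.09 W/m².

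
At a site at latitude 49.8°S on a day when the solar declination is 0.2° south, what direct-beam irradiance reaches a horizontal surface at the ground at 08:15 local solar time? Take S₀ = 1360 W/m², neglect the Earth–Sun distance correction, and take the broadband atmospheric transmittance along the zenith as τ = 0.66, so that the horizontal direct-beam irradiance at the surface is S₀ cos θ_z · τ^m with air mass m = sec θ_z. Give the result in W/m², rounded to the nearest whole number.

156 W/m²

Hour angle H = 15° × (8.25 − 12) = -56.25°.
With φ = -49.8°, δ = -0.2°, H = -56.25°: sin φ sin δ = 0.0027, cos φ cos δ cos H = 0.3586, so cos θ_z = 0.3613.
Air mass m = 1/cos θ_z = 1/0.3613 = 2.768; τ^m = 0.66^2.768 = 0.3166.
Surface direct beam = 1360 × 0.3613 × 0.3166 = 155.57 W/m².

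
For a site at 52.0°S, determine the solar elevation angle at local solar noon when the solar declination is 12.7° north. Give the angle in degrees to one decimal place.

25.3°

At local solar noon the hour angle is zero, so the elevation is 90° − |φ − δ| = 90° − |-52.0° − (12.7°)| = 90° − 64.7° = 25.3°.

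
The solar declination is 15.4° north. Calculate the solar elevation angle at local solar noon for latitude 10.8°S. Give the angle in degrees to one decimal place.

At local solar noon the hour angle is zero, so the elevation is 90° − |φ − δ| = 90° − |-10.8° − (15.4°)| = 90° − 26.2° = 63.8°.

63.8°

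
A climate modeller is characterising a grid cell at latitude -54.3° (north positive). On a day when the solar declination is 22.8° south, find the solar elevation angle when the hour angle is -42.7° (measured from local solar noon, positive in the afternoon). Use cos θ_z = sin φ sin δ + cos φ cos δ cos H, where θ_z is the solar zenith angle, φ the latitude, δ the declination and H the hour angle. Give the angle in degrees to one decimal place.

45.2°

cos θ_z = sin(-54.3°) sin(-22.8°) + cos(-54.3°) cos(-22.8°) cos(-42.70°) = 0.3147 + 0.3953 = 0.7100.
θ_z = arccos(0.7100) = 44.77°, so the elevation is 90° − 44.77° = 45.23°.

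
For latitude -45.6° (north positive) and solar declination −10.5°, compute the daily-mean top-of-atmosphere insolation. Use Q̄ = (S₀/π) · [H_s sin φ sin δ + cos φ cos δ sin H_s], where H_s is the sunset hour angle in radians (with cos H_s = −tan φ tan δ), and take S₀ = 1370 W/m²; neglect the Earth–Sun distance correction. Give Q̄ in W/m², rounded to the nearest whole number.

395 W/m²

cos H_s = −tan(-45.6°) · tan(-10.5°) = -0.1893, so H_s = arccos(-0.1893) = 100.91°. In radians, H_s = 1.7612.
H_s sin φ sin δ = 1.7612 × -0.7145 × -0.1822 = 0.2293.
cos φ cos δ sin H_s = 0.6997 × 0.9833 × 0.9819 = 0.6756.
Q̄ = (1370/π) × (0.2293 + 0.6756) = 436.08 × 0.9049 = 394.61 W/m².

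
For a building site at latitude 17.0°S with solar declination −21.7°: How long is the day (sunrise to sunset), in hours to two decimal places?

12.93 hours

The sunset hour angle satisfies cos H_s = −tan φ tan δ = -0.1217, giving H_s = 96.99°.
Day length = 2 H_s / 15° h⁻¹ = 193.98° / 15 = 12.932 h.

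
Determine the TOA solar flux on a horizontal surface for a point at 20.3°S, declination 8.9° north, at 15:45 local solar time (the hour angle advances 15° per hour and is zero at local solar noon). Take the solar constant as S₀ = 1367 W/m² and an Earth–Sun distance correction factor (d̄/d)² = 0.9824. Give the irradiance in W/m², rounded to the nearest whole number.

Hour angle H = 15° × (15.75 − 12) = 56.25°.
With φ = -20.3°, δ = 8.9°, H = 56.25°: sin φ sin δ = -0.0537, cos φ cos δ cos H = 0.5148, so cos θ_z = 0.4611.
Top-of-atmosphere irradiance = S₀ (d̄/d)² cos θ_z = 1367 × 0.9824 × 0.4611 = 619.23 W/m².

619 W/m²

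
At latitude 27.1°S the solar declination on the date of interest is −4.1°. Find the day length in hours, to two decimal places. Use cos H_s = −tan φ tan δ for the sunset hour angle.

12.28 hours

cos H_s = −tan(-27.1°) · tan(-4.1°) = -0.0367, so H_s = arccos(-0.0367) = 92.10°.
Day length = 2 H_s / 15° h⁻¹ = 184.20° / 15 = 12.280 h.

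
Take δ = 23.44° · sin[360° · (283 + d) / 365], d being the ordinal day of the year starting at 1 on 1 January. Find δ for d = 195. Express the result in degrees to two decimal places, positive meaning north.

+21.82°

360 × (283 + 195) / 365 = 471.452°; sin(471.452°) = 0.9307.
δ = 23.44 × 0.9307 = 21.816° ≈ +21.82°.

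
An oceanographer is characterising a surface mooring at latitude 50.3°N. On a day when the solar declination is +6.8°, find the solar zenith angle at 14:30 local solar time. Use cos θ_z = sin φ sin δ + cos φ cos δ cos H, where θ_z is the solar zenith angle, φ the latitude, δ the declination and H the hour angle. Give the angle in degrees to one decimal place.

Hour angle H = 15° × (14.5 − 12) = 37.50°.
With φ = 50.3°, δ = 6.8°, H = 37.50°: sin φ sin δ = 0.0911, cos φ cos δ cos H = 0.5032, so cos θ_z = 0.5943.
θ_z = arccos(0.5943) = 53.54°.

53.5°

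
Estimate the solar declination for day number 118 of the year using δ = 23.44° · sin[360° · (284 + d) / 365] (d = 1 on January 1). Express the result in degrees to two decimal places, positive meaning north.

360 × (284 + 118) / 365 = 396.493°; sin(396.493°) = 0.5947.
δ = 23.44 × 0.5947 = 13.940° ≈ +13.94°.

+13.94°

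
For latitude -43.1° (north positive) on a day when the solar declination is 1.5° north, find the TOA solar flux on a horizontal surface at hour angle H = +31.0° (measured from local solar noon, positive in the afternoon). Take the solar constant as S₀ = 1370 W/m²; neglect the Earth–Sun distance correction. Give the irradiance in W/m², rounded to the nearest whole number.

833 W/m²

cos θ_z = sin(-43.1°) sin(1.5°) + cos(-43.1°) cos(1.5°) cos(31.00°) = -0.0179 + 0.6257 = 0.6078.
Top-of-atmosphere irradiance = S₀ cos θ_z = 1370 × 0.6078 = 832.69 W/m².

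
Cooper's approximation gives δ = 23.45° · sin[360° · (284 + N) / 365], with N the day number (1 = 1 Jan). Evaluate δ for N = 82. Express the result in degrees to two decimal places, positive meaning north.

+0.40°

360 × (284 + 82) / 365 = 360.986°; sin(360.986°) = 0.0172.
δ = 23.45 × 0.0172 = 0.403° ≈ +0.40°.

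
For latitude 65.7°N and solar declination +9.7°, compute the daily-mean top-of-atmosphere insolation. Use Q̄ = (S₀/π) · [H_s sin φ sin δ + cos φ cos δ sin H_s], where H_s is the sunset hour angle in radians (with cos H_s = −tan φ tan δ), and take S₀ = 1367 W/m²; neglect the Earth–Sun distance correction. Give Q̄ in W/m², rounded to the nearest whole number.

−tan φ tan δ = −(2.2148)(0.1709) = -0.3785; H_s = arccos(-0.3785) = 112.24°. In radians, H_s = 1.9590.
H_s sin φ sin δ = 1.9590 × 0.9114 × 0.1685 = 0.3008.
cos φ cos δ sin H_s = 0.4115 × 0.9857 × 0.9256 = 0.3754.
Q̄ = (1367/π) × (0.3008 + 0.3754) = 435.13 × 0.6762 = 294.23 W/m².

294 W/m²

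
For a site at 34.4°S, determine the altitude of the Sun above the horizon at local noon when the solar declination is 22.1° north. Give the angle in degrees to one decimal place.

At local solar noon the hour angle is zero, so the elevation is 90° − |φ − δ| = 90° − |-34.4° − (22.1°)| = 90° − 56.5° = 33.5°.

33.5°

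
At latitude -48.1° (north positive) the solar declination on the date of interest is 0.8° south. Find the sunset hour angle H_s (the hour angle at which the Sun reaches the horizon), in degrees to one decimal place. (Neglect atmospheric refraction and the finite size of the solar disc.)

The sunset hour angle satisfies cos H_s = −tan φ tan δ = -0.0156, giving H_s = 90.89°.

90.9°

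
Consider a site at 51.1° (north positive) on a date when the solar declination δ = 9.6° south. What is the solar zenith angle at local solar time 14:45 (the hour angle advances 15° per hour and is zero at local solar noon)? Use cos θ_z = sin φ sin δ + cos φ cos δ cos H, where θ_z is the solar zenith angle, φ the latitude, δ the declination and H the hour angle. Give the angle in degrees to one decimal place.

Hour angle H = 15° × (14.75 − 12) = 41.25°.
With φ = 51.1°, δ = -9.6°, H = 41.25°: sin φ sin δ = -0.1298, cos φ cos δ cos H = 0.4655, so cos θ_z = 0.3357.
θ_z = arccos(0.3357) = 70.38°.

70.4°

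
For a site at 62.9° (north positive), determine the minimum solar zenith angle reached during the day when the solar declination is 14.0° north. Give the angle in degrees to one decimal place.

48.9°

At local solar noon the hour angle is zero, so the zenith angle is |φ − δ| = |62.9° − (14.0°)| = 48.9°.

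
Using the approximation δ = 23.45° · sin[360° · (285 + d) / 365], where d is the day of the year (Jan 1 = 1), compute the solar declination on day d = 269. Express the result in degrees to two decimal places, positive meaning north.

360 × (285 + 269) / 365 = 546.411°; sin(546.411°) = -0.1117.
δ = 23.45 × -0.1117 = -2.619° ≈ -2.62°.

-2.62°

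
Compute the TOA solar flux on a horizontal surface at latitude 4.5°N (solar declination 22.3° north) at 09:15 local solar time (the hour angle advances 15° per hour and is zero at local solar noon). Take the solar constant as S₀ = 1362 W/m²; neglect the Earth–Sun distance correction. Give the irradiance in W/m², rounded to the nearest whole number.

Hour angle H = 15° × (9.25 − 12) = -41.25°.
With φ = 4.5°, δ = 22.3°, H = -41.25°: sin φ sin δ = 0.0298, cos φ cos δ cos H = 0.6935, so cos θ_z = 0.7233.
Top-of-atmosphere irradiance = S₀ cos θ_z = 1362 × 0.7233 = 985.13 W/m².

985 W/m²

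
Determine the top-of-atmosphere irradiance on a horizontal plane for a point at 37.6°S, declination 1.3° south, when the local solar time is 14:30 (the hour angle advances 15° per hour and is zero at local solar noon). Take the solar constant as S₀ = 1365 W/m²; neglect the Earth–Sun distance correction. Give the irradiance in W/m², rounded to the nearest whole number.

877 W/m²

Hour angle H = 15° × (14.5 − 12) = 37.50°.
cos θ_z = sin φ sin δ + cos φ cos δ cos H = (-0.6101)(-0.0227) + (0.7923)(0.9997)(0.7934) = 0.6423.
Top-of-atmosphere irradiance = S₀ cos θ_z = 1365 × 0.6423 = 876.74 W/m².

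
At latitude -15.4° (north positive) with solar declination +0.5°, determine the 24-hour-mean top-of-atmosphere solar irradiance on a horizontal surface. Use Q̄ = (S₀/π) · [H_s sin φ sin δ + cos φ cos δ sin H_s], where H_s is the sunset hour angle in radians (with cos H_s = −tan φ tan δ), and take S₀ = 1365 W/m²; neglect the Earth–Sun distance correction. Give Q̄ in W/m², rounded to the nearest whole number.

cos H_s = −tan(-15.4°) · tan(0.5°) = 0.0024, so H_s = arccos(0.0024) = 89.86°. In radians, H_s = 1.5684.
H_s sin φ sin δ = 1.5684 × -0.2656 × 0.0087 = -0.0036.
cos φ cos δ sin H_s = 0.9641 × 1.0000 × 1.0000 = 0.9641.
Q̄ = (1365/π) × (-0.0036 + 0.9641) = 434.49 × 0.9605 = 417.33 W/m².

417 W/m²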